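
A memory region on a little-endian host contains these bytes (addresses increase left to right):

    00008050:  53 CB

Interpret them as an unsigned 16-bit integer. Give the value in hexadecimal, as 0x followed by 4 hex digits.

Little-endian stores the least-significant byte at the lowest address.
Reassemble most-significant byte first: CB 53 → 0xCB53.

0xCB53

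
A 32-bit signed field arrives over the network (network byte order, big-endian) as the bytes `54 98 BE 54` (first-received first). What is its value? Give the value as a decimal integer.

1419296340

Big-endian: lowest address holds the most-significant byte.
The bytes are already most-significant first: 0x5498BE54.
0x5498BE54 = 1419296340.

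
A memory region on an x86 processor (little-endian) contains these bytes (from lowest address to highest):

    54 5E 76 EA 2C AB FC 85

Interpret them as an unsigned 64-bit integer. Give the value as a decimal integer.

Little-endian: lowest address holds the least-significant byte.
Reassemble most-significant byte first: 85 FC AB 2C EA 76 5E 54 → 0x85FCAB2CEA765E54.
0x85FCAB2CEA765E54 = 9654779910576037460.

9654779910576037460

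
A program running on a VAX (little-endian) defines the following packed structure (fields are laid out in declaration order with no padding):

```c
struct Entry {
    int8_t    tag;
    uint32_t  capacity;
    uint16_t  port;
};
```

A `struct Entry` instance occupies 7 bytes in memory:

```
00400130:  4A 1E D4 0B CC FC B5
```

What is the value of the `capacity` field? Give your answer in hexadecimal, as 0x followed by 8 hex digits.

`capacity` follows `tag` (1 byte), so it starts at byte offset 1 and occupies 4 bytes.
Bytes at offsets 1..4: 1E D4 0B CC.
Little-endian stores the least-significant byte at the lowest address.
Reassemble most-significant byte first: CC 0B D4 1E → 0xCC0BD41E.

0xCC0BD41E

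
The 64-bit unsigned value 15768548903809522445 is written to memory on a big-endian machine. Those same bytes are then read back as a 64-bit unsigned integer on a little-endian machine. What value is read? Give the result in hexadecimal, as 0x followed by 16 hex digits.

15768548903809522445 in 64-bit hexadecimal is 0xDAD523AEC2F11B0D.
Stored big-endian, the bytes at ascending addresses are DA D5 23 AE C2 F1 1B 0D.
Read back as little-endian, the first byte is least significant, giving 0x0D1BF1C2AE23D5DA.

0x0D1BF1C2AE23D5DA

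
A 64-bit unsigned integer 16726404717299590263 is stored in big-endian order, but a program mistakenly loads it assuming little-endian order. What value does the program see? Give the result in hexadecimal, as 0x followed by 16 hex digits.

0x77640F58782020E8

16726404717299590263 in 64-bit hexadecimal is 0xE8202078580F6477.
Stored big-endian, the bytes at ascending addresses are E8 20 20 78 58 0F 64 77.
Read back as little-endian, the first byte is least significant, giving 0x77640F58782020E8.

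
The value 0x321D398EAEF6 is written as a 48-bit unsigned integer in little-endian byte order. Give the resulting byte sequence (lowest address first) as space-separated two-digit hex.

F6 AE 8E 39 1D 32

Split into bytes (most-significant first): 32 1D 39 8E AE F6.
Little-endian stores the least-significant byte at the lowest address.
So at ascending addresses the bytes are F6 AE 8E 39 1D 32.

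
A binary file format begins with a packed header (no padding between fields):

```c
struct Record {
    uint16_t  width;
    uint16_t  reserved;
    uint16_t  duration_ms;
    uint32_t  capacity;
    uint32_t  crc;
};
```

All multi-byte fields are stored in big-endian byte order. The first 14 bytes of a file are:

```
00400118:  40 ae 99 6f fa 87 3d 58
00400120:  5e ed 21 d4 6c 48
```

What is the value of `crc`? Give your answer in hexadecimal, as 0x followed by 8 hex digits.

0x21D46C48

`crc` follows `width` (2 B), `reserved` (2 B), `duration_ms` (2 B), `capacity` (4 B), so it starts at offset 2 + 2 + 2 + 4 = 10 and occupies 4 bytes.
Bytes at offsets 10..13: 21 D4 6C 48.
In big-endian order the high byte comes first in memory.
The bytes are already most-significant first: 0x21D46C48.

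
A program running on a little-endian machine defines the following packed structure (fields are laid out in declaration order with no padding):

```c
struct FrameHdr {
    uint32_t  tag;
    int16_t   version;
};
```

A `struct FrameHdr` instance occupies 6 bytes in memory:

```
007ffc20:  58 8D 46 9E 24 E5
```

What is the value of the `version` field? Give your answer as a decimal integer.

-6876

`version` follows `tag` (4 bytes), so it starts at byte offset 4 and occupies 2 bytes.
Bytes at offsets 4..5: 24 E5.
Little-endian: lowest address holds the least-significant byte.
Reassemble most-significant byte first: E5 24 → 0xE524.
Top bit is set, so as a signed 16-bit value this is 0xE524 − 2^16 = -6876.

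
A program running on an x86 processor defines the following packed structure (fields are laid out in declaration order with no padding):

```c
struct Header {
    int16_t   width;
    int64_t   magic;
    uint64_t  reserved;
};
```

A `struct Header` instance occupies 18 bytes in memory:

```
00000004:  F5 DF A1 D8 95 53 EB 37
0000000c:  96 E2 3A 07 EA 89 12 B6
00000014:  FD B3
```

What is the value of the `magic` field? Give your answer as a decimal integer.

`magic` follows `width` (2 bytes), so it starts at byte offset 2 and occupies 8 bytes.
Bytes at offsets 2..9: A1 D8 95 53 EB 37 96 E2.
In little-endian order the low byte comes first in memory.
Reassemble most-significant byte first: E2 96 37 EB 53 95 D8 A1 → 0xE29637EB5395D8A1.
Top bit is set, so as a signed 64-bit value this is 0xE29637EB5395D8A1 − 2^64 = -2119445090772068191.

-2119445090772068191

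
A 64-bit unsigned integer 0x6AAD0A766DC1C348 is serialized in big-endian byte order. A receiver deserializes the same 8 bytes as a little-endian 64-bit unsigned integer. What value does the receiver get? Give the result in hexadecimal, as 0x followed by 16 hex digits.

0x48C3C16D760AAD6A

Stored big-endian, the bytes at ascending addresses are 6A AD 0A 76 6D C1 C3 48.
Read back as little-endian, the first byte is least significant, giving 0x48C3C16D760AAD6A.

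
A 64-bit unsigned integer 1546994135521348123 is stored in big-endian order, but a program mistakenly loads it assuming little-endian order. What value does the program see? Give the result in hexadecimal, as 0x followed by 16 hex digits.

1546994135521348123 in 64-bit hexadecimal is 0x157806F84D5CCA1B.
Stored big-endian, the bytes at ascending addresses are 15 78 06 F8 4D 5C CA 1B.
Read back as little-endian, the first byte is least significant, giving 0x1BCA5C4DF8067815.

0x1BCA5C4DF8067815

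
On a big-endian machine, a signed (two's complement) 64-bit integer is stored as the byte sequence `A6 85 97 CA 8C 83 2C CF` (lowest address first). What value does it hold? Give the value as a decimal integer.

In big-endian order the high byte comes first in memory.
The bytes are already most-significant first: 0xA68597CA8C832CCF.
Top bit is set, so as a signed 64-bit value this is 0xA68597CA8C832CCF − 2^64 = -6447580395314402097.

-6447580395314402097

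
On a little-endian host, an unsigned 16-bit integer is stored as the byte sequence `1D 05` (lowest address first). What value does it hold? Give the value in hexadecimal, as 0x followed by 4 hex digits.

In little-endian order the low byte comes first in memory.
Reassemble most-significant byte first: 05 1D → 0x051D.

0x051D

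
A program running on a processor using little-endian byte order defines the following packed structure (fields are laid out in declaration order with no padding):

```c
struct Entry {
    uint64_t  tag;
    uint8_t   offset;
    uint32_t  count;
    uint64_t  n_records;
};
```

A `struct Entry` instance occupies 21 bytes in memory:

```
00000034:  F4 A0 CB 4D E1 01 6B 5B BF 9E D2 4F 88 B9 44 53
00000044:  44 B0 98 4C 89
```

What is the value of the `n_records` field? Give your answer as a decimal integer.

9893450364254110905

`n_records` follows `tag` (8 B), `offset` (1 B), `count` (4 B), so it starts at offset 8 + 1 + 4 = 13 and occupies 8 bytes.
Bytes at offsets 13..20: B9 44 53 44 B0 98 4C 89.
In little-endian order the low byte comes first in memory.
Reassemble most-significant byte first: 89 4C 98 B0 44 53 44 B9 → 0x894C98B0445344B9.
0x894C98B0445344B9 = 9893450364254110905.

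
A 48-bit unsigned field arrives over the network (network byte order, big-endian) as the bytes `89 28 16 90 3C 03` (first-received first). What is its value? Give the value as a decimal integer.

Big-endian stores the most-significant byte at the lowest address.
The bytes are already most-significant first: 0x892816903C03.
0x892816903C03 = 150805270248451.

150805270248451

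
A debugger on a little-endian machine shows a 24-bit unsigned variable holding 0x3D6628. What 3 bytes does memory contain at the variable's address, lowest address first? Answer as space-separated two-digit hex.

Split into bytes (most-significant first): 3D 66 28.
Little-endian stores the least-significant byte at the lowest address.
So at ascending addresses the bytes are 28 66 3D.

28 66 3D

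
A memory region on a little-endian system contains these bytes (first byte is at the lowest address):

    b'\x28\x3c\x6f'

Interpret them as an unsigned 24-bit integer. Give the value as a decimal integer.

7289896

Little-endian: lowest address holds the least-significant byte.
Reassemble most-significant byte first: 6F 3C 28 → 0x6F3C28.
0x6F3C28 = 7289896.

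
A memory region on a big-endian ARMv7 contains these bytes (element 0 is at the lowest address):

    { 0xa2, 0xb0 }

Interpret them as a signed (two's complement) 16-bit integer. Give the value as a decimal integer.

-23888

Big-endian: lowest address holds the most-significant byte.
The bytes are already most-significant first: 0xA2B0.
Top bit is set, so as a signed 16-bit value this is 0xA2B0 − 2^16 = -23888.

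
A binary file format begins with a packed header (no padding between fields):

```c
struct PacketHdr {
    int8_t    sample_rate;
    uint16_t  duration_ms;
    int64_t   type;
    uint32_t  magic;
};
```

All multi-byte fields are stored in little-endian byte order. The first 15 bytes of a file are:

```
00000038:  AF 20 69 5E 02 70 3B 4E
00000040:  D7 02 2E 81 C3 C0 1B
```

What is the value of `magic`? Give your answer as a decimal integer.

`magic` follows `sample_rate` (1 B), `duration_ms` (2 B), `type` (8 B), so it starts at offset 1 + 2 + 8 = 11 and occupies 4 bytes.
Bytes at offsets 11..14: 81 C3 C0 1B.
Little-endian stores the least-significant byte at the lowest address.
Reassemble most-significant byte first: 1B C0 C3 81 → 0x1BC0C381.
0x1BC0C381 = 465617793.

465617793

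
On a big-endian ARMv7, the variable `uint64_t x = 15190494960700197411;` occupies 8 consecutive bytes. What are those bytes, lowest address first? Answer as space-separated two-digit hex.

D2 CF 7A AF 1E E5 8A 23

15190494960700197411 in hexadecimal, padded to 64 bits, is 0xD2CF7AAF1EE58A23.
Split into bytes (most-significant first): D2 CF 7A AF 1E E5 8A 23.
Big-endian: lowest address holds the most-significant byte.
So the memory order matches the most-significant-first order: D2 CF 7A AF 1E E5 8A 23.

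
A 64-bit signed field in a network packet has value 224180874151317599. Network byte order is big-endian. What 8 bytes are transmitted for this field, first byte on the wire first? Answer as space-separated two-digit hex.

03 1C 73 51 39 39 D0 5F

224180874151317599 in hexadecimal, padded to 64 bits, is 0x031C73513939D05F.
Split into bytes (most-significant first): 03 1C 73 51 39 39 D0 5F.
Big-endian stores the most-significant byte at the lowest address.
So the memory order matches the most-significant-first order: 03 1C 73 51 39 39 D0 5F.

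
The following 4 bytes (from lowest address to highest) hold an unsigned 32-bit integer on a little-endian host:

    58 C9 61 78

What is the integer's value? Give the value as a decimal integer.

In little-endian order the low byte comes first in memory.
Reassemble most-significant byte first: 78 61 C9 58 → 0x7861C958.
0x7861C958 = 2019674456.

2019674456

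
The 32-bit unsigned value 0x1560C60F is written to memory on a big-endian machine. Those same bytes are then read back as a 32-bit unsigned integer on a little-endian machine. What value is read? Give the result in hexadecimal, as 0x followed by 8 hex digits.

0x0FC66015

Stored big-endian, the bytes at ascending addresses are 15 60 C6 0F.
Read back as little-endian, the first byte is least significant, giving 0x0FC66015.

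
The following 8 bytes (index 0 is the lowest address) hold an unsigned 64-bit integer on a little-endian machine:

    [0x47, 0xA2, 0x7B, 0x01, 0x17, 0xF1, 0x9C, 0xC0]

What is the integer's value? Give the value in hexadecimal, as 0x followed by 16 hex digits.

0xC09CF117017BA247

Little-endian stores the least-significant byte at the lowest address.
Reassemble most-significant byte first: C0 9C F1 17 01 7B A2 47 → 0xC09CF117017BA247.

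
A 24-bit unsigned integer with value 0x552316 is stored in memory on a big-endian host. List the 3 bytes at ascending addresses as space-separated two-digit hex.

55 23 16

Split into bytes (most-significant first): 55 23 16.
In big-endian order the high byte comes first in memory.
So the memory order matches the most-significant-first order: 55 23 16.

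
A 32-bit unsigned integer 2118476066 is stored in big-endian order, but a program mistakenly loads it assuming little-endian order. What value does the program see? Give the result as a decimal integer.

576800126

2118476066 in 32-bit hexadecimal is 0x7E456122.
Stored big-endian, the bytes at ascending addresses are 7E 45 61 22.
Read back as little-endian, the first byte is least significant, giving 0x2261457E.
0x2261457E = 576800126.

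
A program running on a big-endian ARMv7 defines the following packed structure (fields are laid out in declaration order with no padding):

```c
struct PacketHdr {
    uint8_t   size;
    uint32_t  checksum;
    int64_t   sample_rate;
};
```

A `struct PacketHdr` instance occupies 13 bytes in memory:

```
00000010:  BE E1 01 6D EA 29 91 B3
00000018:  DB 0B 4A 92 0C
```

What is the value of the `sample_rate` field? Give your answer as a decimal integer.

`sample_rate` follows `size` (1 B), `checksum` (4 B), so it starts at offset 1 + 4 = 5 and occupies 8 bytes.
Bytes at offsets 5..12: 29 91 B3 DB 0B 4A 92 0C.
In big-endian order the high byte comes first in memory.
The bytes are already most-significant first: 0x2991B3DB0B4A920C.
0x2991B3DB0B4A920C = 2995372980546736652.

2995372980546736652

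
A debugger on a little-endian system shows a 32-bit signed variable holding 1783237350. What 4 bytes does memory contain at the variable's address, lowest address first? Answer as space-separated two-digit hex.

1783237350 in hexadecimal, padded to 32 bits, is 0x6A4A0AE6.
Split into bytes (most-significant first): 6A 4A 0A E6.
Little-endian stores the least-significant byte at the lowest address.
So at ascending addresses the bytes are E6 0A 4A 6A.

E6 0A 4A 6A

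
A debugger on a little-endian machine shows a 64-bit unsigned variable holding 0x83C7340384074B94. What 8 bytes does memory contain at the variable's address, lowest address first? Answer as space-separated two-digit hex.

Split into bytes (most-significant first): 83 C7 34 03 84 07 4B 94.
Little-endian: lowest address holds the least-significant byte.
So at ascending addresses the bytes are 94 4B 07 84 03 34 C7 83.

94 4B 07 84 03 34 C7 83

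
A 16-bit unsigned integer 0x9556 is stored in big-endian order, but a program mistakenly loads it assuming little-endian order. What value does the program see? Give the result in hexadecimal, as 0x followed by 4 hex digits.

Stored big-endian, the bytes at ascending addresses are 95 56.
Read back as little-endian, the first byte is least significant, giving 0x5695.

0x5695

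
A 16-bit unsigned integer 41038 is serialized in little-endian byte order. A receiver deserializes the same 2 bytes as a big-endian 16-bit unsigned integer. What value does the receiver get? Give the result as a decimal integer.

41038 in 16-bit hexadecimal is 0xA04E.
Stored little-endian, the bytes at ascending addresses are 4E A0.
Read back as big-endian, the last byte is least significant, giving 0x4EA0.
0x4EA0 = 20128.

20128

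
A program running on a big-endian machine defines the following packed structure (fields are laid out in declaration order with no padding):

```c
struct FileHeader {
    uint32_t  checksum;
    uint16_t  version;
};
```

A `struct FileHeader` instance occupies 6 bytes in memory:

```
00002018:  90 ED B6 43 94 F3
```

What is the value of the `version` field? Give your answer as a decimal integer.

38131

`version` follows `checksum` (4 bytes), so it starts at byte offset 4 and occupies 2 bytes.
Bytes at offsets 4..5: 94 F3.
Big-endian: lowest address holds the most-significant byte.
The bytes are already most-significant first: 0x94F3.
0x94F3 = 38131.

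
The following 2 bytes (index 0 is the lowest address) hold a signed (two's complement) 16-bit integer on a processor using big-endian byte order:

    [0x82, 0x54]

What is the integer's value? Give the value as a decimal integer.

-32172

Big-endian stores the most-significant byte at the lowest address.
The bytes are already most-significant first: 0x8254.
Top bit is set, so as a signed 16-bit value this is 0x8254 − 2^16 = -32172.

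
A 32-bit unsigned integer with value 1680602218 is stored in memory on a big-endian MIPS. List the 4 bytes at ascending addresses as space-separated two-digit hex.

64 2B F4 6A

1680602218 in hexadecimal, padded to 32 bits, is 0x642BF46A.
Split into bytes (most-significant first): 64 2B F4 6A.
Big-endian stores the most-significant byte at the lowest address.
So the memory order matches the most-significant-first order: 64 2B F4 6A.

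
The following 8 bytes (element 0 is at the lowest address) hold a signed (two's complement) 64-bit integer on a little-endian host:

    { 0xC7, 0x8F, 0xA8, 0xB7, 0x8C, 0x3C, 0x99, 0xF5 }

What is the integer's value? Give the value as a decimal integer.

Little-endian stores the least-significant byte at the lowest address.
Reassemble most-significant byte first: F5 99 3C 8C B7 A8 8F C7 → 0xF5993C8CB7A88FC7.
Top bit is set, so as a signed 64-bit value this is 0xF5993C8CB7A88FC7 − 2^64 = -749501287906111545.

-749501287906111545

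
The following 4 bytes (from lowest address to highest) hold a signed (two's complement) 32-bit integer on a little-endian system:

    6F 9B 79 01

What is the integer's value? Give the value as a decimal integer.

Little-endian stores the least-significant byte at the lowest address.
Reassemble most-significant byte first: 01 79 9B 6F → 0x01799B6F.
0x01799B6F = 24746863.

24746863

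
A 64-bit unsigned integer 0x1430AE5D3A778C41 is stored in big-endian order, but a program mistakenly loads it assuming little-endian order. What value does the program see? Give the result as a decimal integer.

Stored big-endian, the bytes at ascending addresses are 14 30 AE 5D 3A 77 8C 41.
Read back as little-endian, the first byte is least significant, giving 0x418C773A5DAE3014.
0x418C773A5DAE3014 = 4723281201768312852.

4723281201768312852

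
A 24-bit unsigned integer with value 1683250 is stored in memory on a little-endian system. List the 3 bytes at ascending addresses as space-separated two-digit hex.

1683250 in hexadecimal, padded to 24 bits, is 0x19AF32.
Split into bytes (most-significant first): 19 AF 32.
In little-endian order the low byte comes first in memory.
So at ascending addresses the bytes are 32 AF 19.

32 AF 19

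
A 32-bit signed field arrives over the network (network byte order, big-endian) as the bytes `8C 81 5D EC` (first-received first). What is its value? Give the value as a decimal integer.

Big-endian: lowest address holds the most-significant byte.
The bytes are already most-significant first: 0x8C815DEC.
Top bit is set, so as a signed 32-bit value this is 0x8C815DEC − 2^32 = -1937678868.

-1937678868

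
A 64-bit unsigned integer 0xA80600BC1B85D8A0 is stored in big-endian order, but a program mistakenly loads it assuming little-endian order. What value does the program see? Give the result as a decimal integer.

Stored big-endian, the bytes at ascending addresses are A8 06 00 BC 1B 85 D8 A0.
Read back as little-endian, the first byte is least significant, giving 0xA0D8851BBC0006A8.
0xA0D8851BBC0006A8 = 11590159995202700968.

11590159995202700968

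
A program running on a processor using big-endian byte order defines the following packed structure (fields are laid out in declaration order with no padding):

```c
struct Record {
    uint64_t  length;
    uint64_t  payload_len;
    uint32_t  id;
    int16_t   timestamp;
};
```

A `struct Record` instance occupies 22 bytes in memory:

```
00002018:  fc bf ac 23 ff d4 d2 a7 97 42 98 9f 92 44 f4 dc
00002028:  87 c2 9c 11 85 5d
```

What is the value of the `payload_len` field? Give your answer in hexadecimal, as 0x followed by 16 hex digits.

`payload_len` follows `length` (8 bytes), so it starts at byte offset 8 and occupies 8 bytes.
Bytes at offsets 8..15: 97 42 98 9F 92 44 F4 DC.
In big-endian order the high byte comes first in memory.
The bytes are already most-significant first: 0x9742989F9244F4DC.

0x9742989F9244F4DC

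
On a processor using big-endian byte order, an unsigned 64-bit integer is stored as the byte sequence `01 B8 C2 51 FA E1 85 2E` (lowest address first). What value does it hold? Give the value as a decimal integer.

Big-endian: lowest address holds the most-significant byte.
The bytes are already most-significant first: 0x01B8C251FAE1852E.
0x01B8C251FAE1852E = 124062647109911854.

124062647109911854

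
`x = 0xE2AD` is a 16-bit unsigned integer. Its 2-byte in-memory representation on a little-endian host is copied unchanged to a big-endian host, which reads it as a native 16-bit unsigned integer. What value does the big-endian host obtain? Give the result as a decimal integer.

Stored little-endian, the bytes at ascending addresses are AD E2.
Read back as big-endian, the last byte is least significant, giving 0xADE2.
0xADE2 = 44514.

44514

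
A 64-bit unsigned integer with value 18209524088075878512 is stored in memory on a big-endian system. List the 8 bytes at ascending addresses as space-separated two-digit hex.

18209524088075878512 in hexadecimal, padded to 64 bits, is 0xFCB539AE0EAE8070.
Split into bytes (most-significant first): FC B5 39 AE 0E AE 80 70.
Big-endian stores the most-significant byte at the lowest address.
So the memory order matches the most-significant-first order: FC B5 39 AE 0E AE 80 70.

FC B5 39 AE 0E AE 80 70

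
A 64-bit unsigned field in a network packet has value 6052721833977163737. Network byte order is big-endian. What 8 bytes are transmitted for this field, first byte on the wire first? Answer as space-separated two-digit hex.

53 FF 96 70 76 75 AF D9

6052721833977163737 in hexadecimal, padded to 64 bits, is 0x53FF96707675AFD9.
Split into bytes (most-significant first): 53 FF 96 70 76 75 AF D9.
Big-endian: lowest address holds the most-significant byte.
So the memory order matches the most-significant-first order: 53 FF 96 70 76 75 AF D9.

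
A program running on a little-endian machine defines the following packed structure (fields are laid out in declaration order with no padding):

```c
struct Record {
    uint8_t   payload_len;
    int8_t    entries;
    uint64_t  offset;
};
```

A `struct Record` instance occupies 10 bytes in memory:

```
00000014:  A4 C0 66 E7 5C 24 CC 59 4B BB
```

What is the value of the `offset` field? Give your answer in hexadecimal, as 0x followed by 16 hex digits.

0xBB4B59CC245CE766

`offset` follows `payload_len` (1 B), `entries` (1 B), so it starts at offset 1 + 1 = 2 and occupies 8 bytes.
Bytes at offsets 2..9: 66 E7 5C 24 CC 59 4B BB.
Little-endian stores the least-significant byte at the lowest address.
Reassemble most-significant byte first: BB 4B 59 CC 24 5C E7 66 → 0xBB4B59CC245CE766.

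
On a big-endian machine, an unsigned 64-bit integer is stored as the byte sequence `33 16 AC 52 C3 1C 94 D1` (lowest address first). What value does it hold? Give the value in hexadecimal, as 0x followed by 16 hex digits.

Big-endian: lowest address holds the most-significant byte.
The bytes are already most-significant first: 0x3316AC52C31C94D1.

0x3316AC52C31C94D1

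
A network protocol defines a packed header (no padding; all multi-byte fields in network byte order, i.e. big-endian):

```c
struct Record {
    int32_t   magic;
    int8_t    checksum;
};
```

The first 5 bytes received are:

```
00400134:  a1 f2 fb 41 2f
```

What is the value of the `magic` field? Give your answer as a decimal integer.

-1577911487

`magic` is the first field, at byte offset 0, occupying 4 bytes.
Bytes at offsets 0..3: A1 F2 FB 41.
Big-endian: lowest address holds the most-significant byte.
The bytes are already most-significant first: 0xA1F2FB41.
Top bit is set, so as a signed 32-bit value this is 0xA1F2FB41 − 2^32 = -1577911487.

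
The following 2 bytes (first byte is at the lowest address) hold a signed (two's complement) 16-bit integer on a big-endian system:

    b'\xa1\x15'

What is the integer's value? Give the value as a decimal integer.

-24299

In big-endian order the high byte comes first in memory.
The bytes are already most-significant first: 0xA115.
Top bit is set, so as a signed 16-bit value this is 0xA115 − 2^16 = -24299.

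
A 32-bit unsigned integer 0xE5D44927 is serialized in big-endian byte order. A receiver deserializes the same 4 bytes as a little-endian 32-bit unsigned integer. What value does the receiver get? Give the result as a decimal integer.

Stored big-endian, the bytes at ascending addresses are E5 D4 49 27.
Read back as little-endian, the first byte is least significant, giving 0x2749D4E5.
0x2749D4E5 = 659150053.

659150053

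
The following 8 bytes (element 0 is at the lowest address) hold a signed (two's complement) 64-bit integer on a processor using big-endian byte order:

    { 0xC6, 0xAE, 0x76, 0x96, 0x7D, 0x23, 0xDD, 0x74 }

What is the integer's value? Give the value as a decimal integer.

-4130233419535491724

Big-endian: lowest address holds the most-significant byte.
The bytes are already most-significant first: 0xC6AE76967D23DD74.
Top bit is set, so as a signed 64-bit value this is 0xC6AE76967D23DD74 − 2^64 = -4130233419535491724.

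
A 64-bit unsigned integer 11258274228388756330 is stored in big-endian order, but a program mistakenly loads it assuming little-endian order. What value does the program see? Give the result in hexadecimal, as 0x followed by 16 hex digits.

0x6AFB0B07C36C3D9C

11258274228388756330 in 64-bit hexadecimal is 0x9C3D6CC3070BFB6A.
Stored big-endian, the bytes at ascending addresses are 9C 3D 6C C3 07 0B FB 6A.
Read back as little-endian, the first byte is least significant, giving 0x6AFB0B07C36C3D9C.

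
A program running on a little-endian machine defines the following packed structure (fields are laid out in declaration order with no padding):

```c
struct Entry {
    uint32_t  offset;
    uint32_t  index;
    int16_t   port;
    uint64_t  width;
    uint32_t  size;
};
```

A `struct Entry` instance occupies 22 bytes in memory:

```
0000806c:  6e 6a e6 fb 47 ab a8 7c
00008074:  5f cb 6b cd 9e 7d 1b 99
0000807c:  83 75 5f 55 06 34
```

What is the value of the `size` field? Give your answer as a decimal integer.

872830303

`size` follows `offset` (4 B), `index` (4 B), `port` (2 B), `width` (8 B), so it starts at offset 4 + 4 + 2 + 8 = 18 and occupies 4 bytes.
Bytes at offsets 18..21: 5F 55 06 34.
Little-endian: lowest address holds the least-significant byte.
Reassemble most-significant byte first: 34 06 55 5F → 0x3406555F.
0x3406555F = 872830303.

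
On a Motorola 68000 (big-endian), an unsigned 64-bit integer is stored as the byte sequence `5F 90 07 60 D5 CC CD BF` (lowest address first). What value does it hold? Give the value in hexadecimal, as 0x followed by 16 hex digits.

0x5F900760D5CCCDBF

In big-endian order the high byte comes first in memory.
The bytes are already most-significant first: 0x5F900760D5CCCDBF.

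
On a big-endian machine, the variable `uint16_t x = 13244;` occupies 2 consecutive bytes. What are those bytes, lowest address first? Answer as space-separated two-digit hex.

13244 in hexadecimal, padded to 16 bits, is 0x33BC.
Split into bytes (most-significant first): 33 BC.
Big-endian stores the most-significant byte at the lowest address.
So the memory order matches the most-significant-first order: 33 BC.

33 BC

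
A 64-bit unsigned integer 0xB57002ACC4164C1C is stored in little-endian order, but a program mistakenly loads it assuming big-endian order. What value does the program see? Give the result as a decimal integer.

2039029765247234229

Stored little-endian, the bytes at ascending addresses are 1C 4C 16 C4 AC 02 70 B5.
Read back as big-endian, the last byte is least significant, giving 0x1C4C16C4AC0270B5.
0x1C4C16C4AC0270B5 = 2039029765247234229.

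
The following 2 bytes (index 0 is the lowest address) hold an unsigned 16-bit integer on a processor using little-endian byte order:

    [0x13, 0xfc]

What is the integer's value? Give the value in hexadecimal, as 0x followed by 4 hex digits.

0xFC13

In little-endian order the low byte comes first in memory.
Reassemble most-significant byte first: FC 13 → 0xFC13.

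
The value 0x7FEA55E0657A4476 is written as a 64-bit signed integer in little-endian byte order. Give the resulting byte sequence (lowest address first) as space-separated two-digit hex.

Split into bytes (most-significant first): 7F EA 55 E0 65 7A 44 76.
In little-endian order the low byte comes first in memory.
So at ascending addresses the bytes are 76 44 7A 65 E0 55 EA 7F.

76 44 7A 65 E0 55 EA 7F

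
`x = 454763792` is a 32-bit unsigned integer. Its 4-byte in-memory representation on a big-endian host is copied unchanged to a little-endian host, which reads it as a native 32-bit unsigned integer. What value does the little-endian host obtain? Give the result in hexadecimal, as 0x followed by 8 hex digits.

0x10251B1B

454763792 in 32-bit hexadecimal is 0x1B1B2510.
Stored big-endian, the bytes at ascending addresses are 1B 1B 25 10.
Read back as little-endian, the first byte is least significant, giving 0x10251B1B.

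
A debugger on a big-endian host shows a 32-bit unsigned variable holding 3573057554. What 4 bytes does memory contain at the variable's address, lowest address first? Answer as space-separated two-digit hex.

3573057554 in hexadecimal, padded to 32 bits, is 0xD4F88812.
Split into bytes (most-significant first): D4 F8 88 12.
Big-endian: lowest address holds the most-significant byte.
So the memory order matches the most-significant-first order: D4 F8 88 12.

D4 F8 88 12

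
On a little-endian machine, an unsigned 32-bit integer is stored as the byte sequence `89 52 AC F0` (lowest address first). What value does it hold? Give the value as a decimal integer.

4037825161

In little-endian order the low byte comes first in memory.
Reassemble most-significant byte first: F0 AC 52 89 → 0xF0AC5289.
0xF0AC5289 = 4037825161.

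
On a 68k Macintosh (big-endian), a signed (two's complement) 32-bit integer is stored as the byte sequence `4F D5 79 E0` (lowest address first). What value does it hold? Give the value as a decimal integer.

1339390432

Big-endian: lowest address holds the most-significant byte.
The bytes are already most-significant first: 0x4FD579E0.
0x4FD579E0 = 1339390432.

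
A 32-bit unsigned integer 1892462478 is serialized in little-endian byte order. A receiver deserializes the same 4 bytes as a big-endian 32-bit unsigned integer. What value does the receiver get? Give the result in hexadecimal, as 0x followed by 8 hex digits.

0x8EAFCC70

1892462478 in 32-bit hexadecimal is 0x70CCAF8E.
Stored little-endian, the bytes at ascending addresses are 8E AF CC 70.
Read back as big-endian, the last byte is least significant, giving 0x8EAFCC70.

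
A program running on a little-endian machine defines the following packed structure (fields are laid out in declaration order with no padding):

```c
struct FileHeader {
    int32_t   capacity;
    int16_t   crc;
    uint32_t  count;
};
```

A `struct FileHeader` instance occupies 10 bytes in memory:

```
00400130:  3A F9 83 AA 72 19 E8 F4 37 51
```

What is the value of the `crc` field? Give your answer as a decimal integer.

`crc` follows `capacity` (4 bytes), so it starts at byte offset 4 and occupies 2 bytes.
Bytes at offsets 4..5: 72 19.
In little-endian order the low byte comes first in memory.
Reassemble most-significant byte first: 19 72 → 0x1972.
0x1972 = 6514.

6514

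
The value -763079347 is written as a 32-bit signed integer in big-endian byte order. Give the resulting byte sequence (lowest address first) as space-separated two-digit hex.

Two's complement of -763079347 in 32 bits: 763079347 = 0x2D7BAAB3; invert → 0xD284554C; add 1 → 0xD284554D.
Split into bytes (most-significant first): D2 84 55 4D.
Big-endian stores the most-significant byte at the lowest address.
So the memory order matches the most-significant-first order: D2 84 55 4D.

D2 84 55 4D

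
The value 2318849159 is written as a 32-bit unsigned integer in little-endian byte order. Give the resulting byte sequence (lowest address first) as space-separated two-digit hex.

2318849159 in hexadecimal, padded to 32 bits, is 0x8A36D487.
Split into bytes (most-significant first): 8A 36 D4 87.
Little-endian: lowest address holds the least-significant byte.
So at ascending addresses the bytes are 87 D4 36 8A.

87 D4 36 8A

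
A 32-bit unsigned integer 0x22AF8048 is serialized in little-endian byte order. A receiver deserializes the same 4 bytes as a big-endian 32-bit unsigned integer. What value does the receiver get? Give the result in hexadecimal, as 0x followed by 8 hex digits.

Stored little-endian, the bytes at ascending addresses are 48 80 AF 22.
Read back as big-endian, the last byte is least significant, giving 0x4880AF22.

0x4880AF22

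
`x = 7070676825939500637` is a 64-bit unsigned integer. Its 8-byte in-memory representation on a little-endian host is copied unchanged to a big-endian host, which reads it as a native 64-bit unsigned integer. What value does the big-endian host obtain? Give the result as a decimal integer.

7070676825939500637 in 64-bit hexadecimal is 0x6220171C73B5DE5D.
Stored little-endian, the bytes at ascending addresses are 5D DE B5 73 1C 17 20 62.
Read back as big-endian, the last byte is least significant, giving 0x5DDEB5731C172062.
0x5DDEB5731C172062 = 6764043196354207842.

6764043196354207842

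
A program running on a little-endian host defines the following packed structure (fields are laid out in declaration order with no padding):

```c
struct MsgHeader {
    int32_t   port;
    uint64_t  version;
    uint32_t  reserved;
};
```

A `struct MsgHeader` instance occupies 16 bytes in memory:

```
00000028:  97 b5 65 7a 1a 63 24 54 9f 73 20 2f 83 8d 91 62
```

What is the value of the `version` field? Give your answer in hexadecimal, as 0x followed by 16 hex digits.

`version` follows `port` (4 bytes), so it starts at byte offset 4 and occupies 8 bytes.
Bytes at offsets 4..11: 1A 63 24 54 9F 73 20 2F.
Little-endian stores the least-significant byte at the lowest address.
Reassemble most-significant byte first: 2F 20 73 9F 54 24 63 1A → 0x2F20739F5424631A.

0x2F20739F5424631A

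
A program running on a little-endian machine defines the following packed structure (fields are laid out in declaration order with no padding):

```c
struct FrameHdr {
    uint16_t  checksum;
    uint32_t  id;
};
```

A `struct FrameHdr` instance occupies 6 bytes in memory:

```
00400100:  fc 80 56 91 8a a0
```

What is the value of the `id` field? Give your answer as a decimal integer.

`id` follows `checksum` (2 bytes), so it starts at byte offset 2 and occupies 4 bytes.
Bytes at offsets 2..5: 56 91 8A A0.
Little-endian stores the least-significant byte at the lowest address.
Reassemble most-significant byte first: A0 8A 91 56 → 0xA08A9156.
0xA08A9156 = 2693435734.

2693435734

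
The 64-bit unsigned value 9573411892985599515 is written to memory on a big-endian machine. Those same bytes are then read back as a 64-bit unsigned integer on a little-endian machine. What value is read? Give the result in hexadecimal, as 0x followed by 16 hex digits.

9573411892985599515 in 64-bit hexadecimal is 0x84DB976501E8161B.
Stored big-endian, the bytes at ascending addresses are 84 DB 97 65 01 E8 16 1B.
Read back as little-endian, the first byte is least significant, giving 0x1B16E8016597DB84.

0x1B16E8016597DB84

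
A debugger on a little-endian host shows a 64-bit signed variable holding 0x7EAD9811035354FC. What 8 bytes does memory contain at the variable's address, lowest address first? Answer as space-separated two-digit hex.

Split into bytes (most-significant first): 7E AD 98 11 03 53 54 FC.
In little-endian order the low byte comes first in memory.
So at ascending addresses the bytes are FC 54 53 03 11 98 AD 7E.

FC 54 53 03 11 98 AD 7E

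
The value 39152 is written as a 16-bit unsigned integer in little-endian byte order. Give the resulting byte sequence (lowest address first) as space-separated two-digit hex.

F0 98

39152 in hexadecimal, padded to 16 bits, is 0x98F0.
Split into bytes (most-significant first): 98 F0.
Little-endian: lowest address holds the least-significant byte.
So at ascending addresses the bytes are F0 98.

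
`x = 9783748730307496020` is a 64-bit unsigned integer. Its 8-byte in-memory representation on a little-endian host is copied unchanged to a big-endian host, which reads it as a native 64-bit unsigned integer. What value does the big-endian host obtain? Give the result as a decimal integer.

6073289063008028295

9783748730307496020 in 64-bit hexadecimal is 0x87C6DBA239A84854.
Stored little-endian, the bytes at ascending addresses are 54 48 A8 39 A2 DB C6 87.
Read back as big-endian, the last byte is least significant, giving 0x5448A839A2DBC687.
0x5448A839A2DBC687 = 6073289063008028295.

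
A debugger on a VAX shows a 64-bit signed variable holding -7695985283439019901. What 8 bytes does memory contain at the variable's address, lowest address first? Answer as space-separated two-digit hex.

Two's complement of -7695985283439019901 in 64 bits: 7695985283439019901 = 0x6ACDA1D71804477D; invert → 0x95325E28E7FBB882; add 1 → 0x95325E28E7FBB883.
Split into bytes (most-significant first): 95 32 5E 28 E7 FB B8 83.
In little-endian order the low byte comes first in memory.
So at ascending addresses the bytes are 83 B8 FB E7 28 5E 32 95.

83 B8 FB E7 28 5E 32 95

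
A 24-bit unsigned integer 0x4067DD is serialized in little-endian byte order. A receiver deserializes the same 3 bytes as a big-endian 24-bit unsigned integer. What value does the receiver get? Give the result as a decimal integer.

14509888

Stored little-endian, the bytes at ascending addresses are DD 67 40.
Read back as big-endian, the last byte is least significant, giving 0xDD6740.
0xDD6740 = 14509888.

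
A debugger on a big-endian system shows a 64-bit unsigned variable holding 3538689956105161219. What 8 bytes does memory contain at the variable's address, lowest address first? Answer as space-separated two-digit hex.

31 1B F3 C4 2B E4 0A 03

3538689956105161219 in hexadecimal, padded to 64 bits, is 0x311BF3C42BE40A03.
Split into bytes (most-significant first): 31 1B F3 C4 2B E4 0A 03.
Big-endian stores the most-significant byte at the lowest address.
So the memory order matches the most-significant-first order: 31 1B F3 C4 2B E4 0A 03.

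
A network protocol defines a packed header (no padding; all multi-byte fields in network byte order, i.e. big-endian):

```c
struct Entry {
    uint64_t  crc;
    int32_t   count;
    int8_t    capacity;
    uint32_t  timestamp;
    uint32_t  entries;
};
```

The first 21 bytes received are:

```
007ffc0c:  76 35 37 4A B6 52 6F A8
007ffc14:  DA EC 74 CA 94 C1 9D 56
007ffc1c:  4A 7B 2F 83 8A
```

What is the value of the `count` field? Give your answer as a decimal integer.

-622037814

`count` follows `crc` (8 bytes), so it starts at byte offset 8 and occupies 4 bytes.
Bytes at offsets 8..11: DA EC 74 CA.
Big-endian: lowest address holds the most-significant byte.
The bytes are already most-significant first: 0xDAEC74CA.
Top bit is set, so as a signed 32-bit value this is 0xDAEC74CA − 2^32 = -622037814.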